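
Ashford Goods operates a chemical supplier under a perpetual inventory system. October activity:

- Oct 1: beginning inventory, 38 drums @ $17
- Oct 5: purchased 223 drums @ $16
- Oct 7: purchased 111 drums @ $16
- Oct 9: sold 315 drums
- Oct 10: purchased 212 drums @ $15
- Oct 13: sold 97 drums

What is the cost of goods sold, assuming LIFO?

COGS = $6,495

Oct 9, 315 sold [LIFO — newest first]: 111 @ $16 + 204 @ $16 = $5,040
Oct 13, 97 sold [LIFO — newest first]: 97 @ $15 = $1,455
Total COGS = $5,040 + $1,455 = $6,495
Ending inventory: 38 @ $17 + 19 @ $16 + 115 @ $15 = $2,675
Check: goods available $9,170 = COGS $6,495 + ending $2,675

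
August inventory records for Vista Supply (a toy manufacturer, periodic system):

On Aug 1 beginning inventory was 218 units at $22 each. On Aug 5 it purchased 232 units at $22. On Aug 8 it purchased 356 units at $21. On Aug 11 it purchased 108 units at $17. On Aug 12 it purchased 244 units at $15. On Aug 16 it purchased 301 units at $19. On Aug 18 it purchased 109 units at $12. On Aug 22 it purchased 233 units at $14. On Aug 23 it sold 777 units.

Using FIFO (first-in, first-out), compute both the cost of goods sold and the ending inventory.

COGS = $16,767; ending inventory = $16,394

Aug 23, 777 sold [FIFO — oldest first]: 218 @ $22 + 232 @ $22 + 327 @ $21 = $16,767
Ending inventory: 29 @ $21 + 108 @ $17 + 244 @ $15 + 301 @ $19 + 109 @ $12 + 233 @ $14 = $16,394
Check: goods available $33,161 = COGS $16,767 + ending $16,394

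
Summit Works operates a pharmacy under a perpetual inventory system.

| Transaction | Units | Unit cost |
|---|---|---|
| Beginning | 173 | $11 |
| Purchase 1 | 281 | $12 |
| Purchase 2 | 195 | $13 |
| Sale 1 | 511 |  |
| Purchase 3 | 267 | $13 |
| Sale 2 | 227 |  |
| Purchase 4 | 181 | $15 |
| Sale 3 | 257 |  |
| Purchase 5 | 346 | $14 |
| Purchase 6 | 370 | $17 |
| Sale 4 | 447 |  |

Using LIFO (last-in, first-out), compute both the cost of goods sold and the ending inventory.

Sale 1 (511) [LIFO — newest first]: 195 @ $13 + 281 @ $12 + 35 @ $11 = $6,292
Sale 2 (227) [LIFO — newest first]: 227 @ $13 = $2,951
Sale 3 (257) [LIFO — newest first]: 181 @ $15 + 40 @ $13 + 36 @ $11 = $3,631
Sale 4 (447) [LIFO — newest first]: 370 @ $17 + 77 @ $14 = $7,368
Total COGS = $6,292 + $2,951 + $3,631 + $7,368 = $20,242
Ending inventory: 102 @ $11 + 269 @ $14 = $4,888

COGS = $20,242; ending inventory = $4,888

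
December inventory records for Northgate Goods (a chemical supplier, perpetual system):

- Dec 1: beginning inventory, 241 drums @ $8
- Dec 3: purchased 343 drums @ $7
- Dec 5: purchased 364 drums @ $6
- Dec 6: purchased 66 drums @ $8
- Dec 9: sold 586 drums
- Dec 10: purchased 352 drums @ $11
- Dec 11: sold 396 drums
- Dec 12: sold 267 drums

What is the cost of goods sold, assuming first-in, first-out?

COGS = $9,626

Dec 9, 586 sold [FIFO — oldest first]: 241 @ $8 + 343 @ $7 + 2 @ $6 = $4,341
Dec 11, 396 sold [FIFO — oldest first]: 362 @ $6 + 34 @ $8 = $2,444
Dec 12, 267 sold [FIFO — oldest first]: 32 @ $8 + 235 @ $11 = $2,841
Total COGS = $4,341 + $2,444 + $2,841 = $9,626
Ending inventory: 117 @ $11 = $1,287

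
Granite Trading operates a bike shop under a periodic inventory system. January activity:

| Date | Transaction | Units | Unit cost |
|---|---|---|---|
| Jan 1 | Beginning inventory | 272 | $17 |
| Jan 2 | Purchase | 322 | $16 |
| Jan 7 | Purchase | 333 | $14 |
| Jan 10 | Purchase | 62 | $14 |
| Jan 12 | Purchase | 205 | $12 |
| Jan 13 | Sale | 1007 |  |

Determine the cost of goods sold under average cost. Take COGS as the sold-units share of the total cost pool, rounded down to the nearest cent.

Jan 13, sell 1007: 1007/1194 × $17,766.00 → $14,983.55
Ending inventory (cost pool remaining) = $2,782.45
Check: goods available $17,766.00 = COGS $14,983.55 + ending $2,782.45

COGS = $14,983.55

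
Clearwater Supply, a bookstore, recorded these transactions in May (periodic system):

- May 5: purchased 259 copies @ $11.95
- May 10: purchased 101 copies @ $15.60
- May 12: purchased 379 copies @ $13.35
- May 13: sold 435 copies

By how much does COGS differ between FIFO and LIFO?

$261.35

FIFO COGS: 259 @ $11.95 + 101 @ $15.60 + 75 @ $13.35 = $5,671.90
LIFO COGS: 379 @ $13.35 + 56 @ $15.60 = $5,933.25
Difference = |$5,671.90 − $5,933.25| = $261.35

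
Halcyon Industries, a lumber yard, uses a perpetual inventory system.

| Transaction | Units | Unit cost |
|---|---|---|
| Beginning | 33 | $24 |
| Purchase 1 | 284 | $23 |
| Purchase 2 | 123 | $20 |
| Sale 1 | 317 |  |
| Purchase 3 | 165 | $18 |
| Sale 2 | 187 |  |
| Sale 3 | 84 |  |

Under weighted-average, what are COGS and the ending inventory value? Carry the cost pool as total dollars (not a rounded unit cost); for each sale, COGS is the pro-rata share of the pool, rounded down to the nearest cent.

COGS = $12,417.24; ending inventory = $336.76

After Beginning: 33 on hand, pool $792.00 (≈ $24.0000 each)
After Purchase 1: 317 on hand, pool $7,324.00 (≈ $23.1041 each)
After Purchase 2: 440 on hand, pool $9,784.00 (≈ $22.2364 each)
Sale 1, sell 317: 317/440 × $9,784.00 → $7,048.92
After Purchase 3: 288 on hand, pool $5,705.08 (≈ $19.8093 each)
Sale 2, sell 187: 187/288 × $5,705.08 → $3,704.34
Sale 3, sell 84: 84/101 × $2,000.74 → $1,663.98
Total COGS = $7,048.92 + $3,704.34 + $1,663.98 = $12,417.24
Ending inventory (cost pool remaining) = $336.76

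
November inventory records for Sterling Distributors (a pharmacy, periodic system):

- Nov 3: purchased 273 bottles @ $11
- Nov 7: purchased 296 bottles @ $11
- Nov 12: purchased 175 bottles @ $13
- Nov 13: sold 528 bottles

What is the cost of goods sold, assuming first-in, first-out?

COGS = $5,808

Nov 13, 528 sold [FIFO — oldest first]: 273 @ $11 + 255 @ $11 = $5,808
Ending inventory: 41 @ $11 + 175 @ $13 = $2,726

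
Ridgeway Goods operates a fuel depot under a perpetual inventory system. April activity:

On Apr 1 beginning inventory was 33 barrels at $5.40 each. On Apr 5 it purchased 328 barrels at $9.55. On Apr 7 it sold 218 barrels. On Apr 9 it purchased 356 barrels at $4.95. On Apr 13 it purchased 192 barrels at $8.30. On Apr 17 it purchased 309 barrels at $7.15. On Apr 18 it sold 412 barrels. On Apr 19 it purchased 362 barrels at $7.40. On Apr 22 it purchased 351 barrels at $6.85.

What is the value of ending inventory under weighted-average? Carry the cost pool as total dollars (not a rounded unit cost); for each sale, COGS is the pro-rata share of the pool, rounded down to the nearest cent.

After Apr 1: 33 on hand, pool $178.20 (≈ $5.4000 each)
After Apr 5: 361 on hand, pool $3,310.60 (≈ $9.1706 each)
Apr 7, sell 218: 218/361 × $3,310.60 → $1,999.19
After Apr 9: 499 on hand, pool $3,073.61 (≈ $6.1595 each)
After Apr 13: 691 on hand, pool $4,667.21 (≈ $6.7543 each)
After Apr 17: 1000 on hand, pool $6,876.56 (≈ $6.8766 each)
Apr 18, sell 412: 412/1000 × $6,876.56 → $2,833.14
After Apr 19: 950 on hand, pool $6,722.22 (≈ $7.0760 each)
After Apr 22: 1301 on hand, pool $9,126.57 (≈ $7.0150 each)
Total COGS = $1,999.19 + $2,833.14 = $4,832.33
Ending inventory (cost pool remaining) = $9,126.57
Check: goods available $13,958.90 = COGS $4,832.33 + ending $9,126.57

Ending inventory = $9,126.57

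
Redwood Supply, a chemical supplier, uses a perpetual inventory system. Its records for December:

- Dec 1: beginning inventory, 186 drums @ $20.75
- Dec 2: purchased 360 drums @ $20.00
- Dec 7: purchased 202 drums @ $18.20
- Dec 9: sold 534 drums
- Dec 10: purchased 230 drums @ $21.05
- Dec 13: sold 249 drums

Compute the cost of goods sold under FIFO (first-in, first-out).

COGS = $15,472.65

Dec 9, 534 sold [FIFO — oldest first]: 186 @ $20.75 + 348 @ $20.00 = $10,819.50
Dec 13, 249 sold [FIFO — oldest first]: 12 @ $20.00 + 202 @ $18.20 + 35 @ $21.05 = $4,653.15
Total COGS = $10,819.50 + $4,653.15 = $15,472.65
Ending inventory: 195 @ $21.05 = $4,104.75
Check: goods available $19,577.40 = COGS $15,472.65 + ending $4,104.75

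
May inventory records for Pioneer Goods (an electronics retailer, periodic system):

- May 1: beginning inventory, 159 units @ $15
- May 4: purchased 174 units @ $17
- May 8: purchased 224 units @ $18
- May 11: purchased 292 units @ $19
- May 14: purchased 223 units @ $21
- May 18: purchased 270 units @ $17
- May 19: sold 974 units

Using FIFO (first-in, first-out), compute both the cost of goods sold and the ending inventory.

May 19, 974 sold [FIFO — oldest first]: 159 @ $15 + 174 @ $17 + 224 @ $18 + 292 @ $19 + 125 @ $21 = $17,548
Ending inventory: 98 @ $21 + 270 @ $17 = $6,648
Check: goods available $24,196 = COGS $17,548 + ending $6,648

COGS = $17,548; ending inventory = $6,648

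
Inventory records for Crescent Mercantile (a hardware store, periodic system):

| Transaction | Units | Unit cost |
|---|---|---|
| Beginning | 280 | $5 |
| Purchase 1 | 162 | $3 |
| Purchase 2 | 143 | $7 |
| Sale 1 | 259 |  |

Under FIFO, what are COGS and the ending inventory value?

COGS = $1,295; ending inventory = $1,592

Sale 1 (259) [FIFO — oldest first]: 259 @ $5 = $1,295
Ending inventory: 21 @ $5 + 162 @ $3 + 143 @ $7 = $1,592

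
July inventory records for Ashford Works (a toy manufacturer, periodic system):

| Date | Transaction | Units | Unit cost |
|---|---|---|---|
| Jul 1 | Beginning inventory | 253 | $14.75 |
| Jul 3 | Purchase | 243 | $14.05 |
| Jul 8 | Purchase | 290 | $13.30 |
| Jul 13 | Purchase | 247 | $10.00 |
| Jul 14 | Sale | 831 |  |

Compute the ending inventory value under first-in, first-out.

Ending inventory = $2,020.00

Jul 14, 831 sold [FIFO — oldest first]: 253 @ $14.75 + 243 @ $14.05 + 290 @ $13.30 + 45 @ $10.00 = $11,452.90
Ending inventory: 202 @ $10.00 = $2,020.00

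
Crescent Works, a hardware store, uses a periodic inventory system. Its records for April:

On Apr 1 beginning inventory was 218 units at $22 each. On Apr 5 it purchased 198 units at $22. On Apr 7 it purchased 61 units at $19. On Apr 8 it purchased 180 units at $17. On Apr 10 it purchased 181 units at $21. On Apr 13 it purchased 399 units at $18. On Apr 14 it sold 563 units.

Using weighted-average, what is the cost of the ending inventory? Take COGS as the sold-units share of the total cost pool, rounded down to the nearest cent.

Apr 14, sell 563: 563/1237 × $24,354.00 → $11,084.31
Ending inventory (cost pool remaining) = $13,269.69
Check: goods available $24,354.00 = COGS $11,084.31 + ending $13,269.69

Ending inventory = $13,269.69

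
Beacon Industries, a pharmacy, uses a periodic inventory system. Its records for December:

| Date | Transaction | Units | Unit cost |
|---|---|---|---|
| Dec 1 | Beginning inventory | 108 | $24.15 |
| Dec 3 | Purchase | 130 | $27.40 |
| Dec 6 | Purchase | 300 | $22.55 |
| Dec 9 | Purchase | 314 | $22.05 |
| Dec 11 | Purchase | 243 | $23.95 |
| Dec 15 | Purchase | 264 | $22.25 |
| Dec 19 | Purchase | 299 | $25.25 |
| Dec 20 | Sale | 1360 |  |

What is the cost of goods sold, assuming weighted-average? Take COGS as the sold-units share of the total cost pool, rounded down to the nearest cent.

COGS = $32,074.42

Dec 20, sell 1360: 1360/1658 × $39,102.50 → $32,074.42
Ending inventory (cost pool remaining) = $7,028.08
Check: goods available $39,102.50 = COGS $32,074.42 + ending $7,028.08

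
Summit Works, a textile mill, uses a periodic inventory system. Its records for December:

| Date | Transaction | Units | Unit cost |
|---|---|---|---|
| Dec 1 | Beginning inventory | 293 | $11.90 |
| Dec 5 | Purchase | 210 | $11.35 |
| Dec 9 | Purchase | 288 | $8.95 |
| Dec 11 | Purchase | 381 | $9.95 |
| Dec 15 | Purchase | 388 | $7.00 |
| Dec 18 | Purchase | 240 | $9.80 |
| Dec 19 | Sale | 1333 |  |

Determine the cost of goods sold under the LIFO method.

Dec 19, 1333 sold [LIFO — newest first]: 240 @ $9.80 + 388 @ $7.00 + 381 @ $9.95 + 288 @ $8.95 + 36 @ $11.35 = $11,845.15
Ending inventory: 293 @ $11.90 + 174 @ $11.35 = $5,461.60

COGS = $11,845.15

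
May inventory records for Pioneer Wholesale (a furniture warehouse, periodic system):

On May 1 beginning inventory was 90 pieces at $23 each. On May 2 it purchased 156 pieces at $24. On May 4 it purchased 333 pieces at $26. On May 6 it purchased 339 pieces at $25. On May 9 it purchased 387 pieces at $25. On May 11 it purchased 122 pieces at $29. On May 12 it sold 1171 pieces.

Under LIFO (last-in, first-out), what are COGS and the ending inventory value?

COGS = $30,086; ending inventory = $6,074

May 12, 1171 sold [LIFO — newest first]: 122 @ $29 + 387 @ $25 + 339 @ $25 + 323 @ $26 = $30,086
Ending inventory: 90 @ $23 + 156 @ $24 + 10 @ $26 = $6,074
Check: goods available $36,160 = COGS $30,086 + ending $6,074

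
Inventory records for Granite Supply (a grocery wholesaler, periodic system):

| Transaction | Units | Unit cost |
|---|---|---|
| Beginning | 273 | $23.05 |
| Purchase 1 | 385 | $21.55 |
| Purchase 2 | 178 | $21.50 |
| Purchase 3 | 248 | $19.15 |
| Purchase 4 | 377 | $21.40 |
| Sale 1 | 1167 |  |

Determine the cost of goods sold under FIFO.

Sale 1 (1167) [FIFO — oldest first]: 273 @ $23.05 + 385 @ $21.55 + 178 @ $21.50 + 248 @ $19.15 + 83 @ $21.40 = $24,941.80
Ending inventory: 294 @ $21.40 = $6,291.60
Check: goods available $31,233.40 = COGS $24,941.80 + ending $6,291.60

COGS = $24,941.80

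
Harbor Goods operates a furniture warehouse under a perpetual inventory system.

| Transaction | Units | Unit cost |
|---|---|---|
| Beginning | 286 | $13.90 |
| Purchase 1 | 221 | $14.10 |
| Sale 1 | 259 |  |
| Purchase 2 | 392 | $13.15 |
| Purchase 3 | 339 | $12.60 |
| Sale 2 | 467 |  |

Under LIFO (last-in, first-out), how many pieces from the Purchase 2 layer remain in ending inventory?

Sale 1 (259) [LIFO — newest first]: 221 @ $14.10 + 38 @ $13.90 = $3,644.30
Sale 2 (467) [LIFO — newest first]: 339 @ $12.60 + 128 @ $13.15 = $5,954.60
Total COGS = $3,644.30 + $5,954.60 = $9,598.90
Ending inventory: 248 @ $13.90 + 264 @ $13.15 = $6,918.80
Check: goods available $16,517.70 = COGS $9,598.90 + ending $6,918.80

264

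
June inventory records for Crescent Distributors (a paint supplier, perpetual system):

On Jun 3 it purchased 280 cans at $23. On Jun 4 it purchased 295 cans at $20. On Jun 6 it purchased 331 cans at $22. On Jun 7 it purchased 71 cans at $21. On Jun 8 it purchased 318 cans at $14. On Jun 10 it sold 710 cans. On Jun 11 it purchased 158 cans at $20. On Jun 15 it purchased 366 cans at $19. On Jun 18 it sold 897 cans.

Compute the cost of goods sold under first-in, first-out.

COGS = $31,651

Jun 10, 710 sold [FIFO — oldest first]: 280 @ $23 + 295 @ $20 + 135 @ $22 = $15,310
Jun 18, 897 sold [FIFO — oldest first]: 196 @ $22 + 71 @ $21 + 318 @ $14 + 158 @ $20 + 154 @ $19 = $16,341
Total COGS = $15,310 + $16,341 = $31,651
Ending inventory: 212 @ $19 = $4,028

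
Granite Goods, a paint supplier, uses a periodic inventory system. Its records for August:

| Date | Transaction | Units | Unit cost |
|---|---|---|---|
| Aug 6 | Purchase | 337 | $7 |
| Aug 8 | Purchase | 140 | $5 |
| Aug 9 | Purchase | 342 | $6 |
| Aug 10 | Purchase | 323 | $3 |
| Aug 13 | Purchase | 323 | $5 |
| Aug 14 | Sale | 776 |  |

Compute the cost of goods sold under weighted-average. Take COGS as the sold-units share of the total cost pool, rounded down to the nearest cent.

Aug 14, sell 776: 776/1465 × $7,695.00 → $4,075.98
Ending inventory (cost pool remaining) = $3,619.02
Check: goods available $7,695.00 = COGS $4,075.98 + ending $3,619.02

COGS = $4,075.98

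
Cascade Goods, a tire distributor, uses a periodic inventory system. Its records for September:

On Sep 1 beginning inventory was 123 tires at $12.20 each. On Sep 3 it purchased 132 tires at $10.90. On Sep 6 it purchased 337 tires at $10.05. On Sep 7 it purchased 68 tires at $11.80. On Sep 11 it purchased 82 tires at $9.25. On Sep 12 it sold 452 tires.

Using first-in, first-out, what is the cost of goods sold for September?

COGS = $4,919.25

Sep 12, 452 sold [FIFO — oldest first]: 123 @ $12.20 + 132 @ $10.90 + 197 @ $10.05 = $4,919.25
Ending inventory: 140 @ $10.05 + 68 @ $11.80 + 82 @ $9.25 = $2,967.90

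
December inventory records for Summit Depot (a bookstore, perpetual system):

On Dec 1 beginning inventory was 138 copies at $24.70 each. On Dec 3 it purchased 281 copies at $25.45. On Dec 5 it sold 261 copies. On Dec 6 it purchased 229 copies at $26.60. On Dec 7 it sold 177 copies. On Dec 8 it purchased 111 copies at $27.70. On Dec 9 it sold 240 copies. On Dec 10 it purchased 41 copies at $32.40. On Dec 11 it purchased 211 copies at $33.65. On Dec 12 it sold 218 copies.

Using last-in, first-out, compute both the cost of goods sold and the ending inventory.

COGS = $25,052.40; ending inventory = $3,102.30

Dec 5, 261 sold [LIFO — newest first]: 261 @ $25.45 = $6,642.45
Dec 7, 177 sold [LIFO — newest first]: 177 @ $26.60 = $4,708.20
Dec 9, 240 sold [LIFO — newest first]: 111 @ $27.70 + 52 @ $26.60 + 20 @ $25.45 + 57 @ $24.70 = $6,374.80
Dec 12, 218 sold [LIFO — newest first]: 211 @ $33.65 + 7 @ $32.40 = $7,326.95
Total COGS = $6,642.45 + $4,708.20 + $6,374.80 + $7,326.95 = $25,052.40
Ending inventory: 81 @ $24.70 + 34 @ $32.40 = $3,102.30
Check: goods available $28,154.70 = COGS $25,052.40 + ending $3,102.30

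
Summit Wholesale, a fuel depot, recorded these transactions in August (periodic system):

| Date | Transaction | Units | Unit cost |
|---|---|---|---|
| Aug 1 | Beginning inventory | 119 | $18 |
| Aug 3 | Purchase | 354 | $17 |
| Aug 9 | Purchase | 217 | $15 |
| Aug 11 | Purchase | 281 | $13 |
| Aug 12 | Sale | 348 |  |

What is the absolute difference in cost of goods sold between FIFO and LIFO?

$1,377

FIFO COGS: 119 @ $18 + 229 @ $17 = $6,035
LIFO COGS: 281 @ $13 + 67 @ $15 = $4,658
Difference = |$6,035 − $4,658| = $1,377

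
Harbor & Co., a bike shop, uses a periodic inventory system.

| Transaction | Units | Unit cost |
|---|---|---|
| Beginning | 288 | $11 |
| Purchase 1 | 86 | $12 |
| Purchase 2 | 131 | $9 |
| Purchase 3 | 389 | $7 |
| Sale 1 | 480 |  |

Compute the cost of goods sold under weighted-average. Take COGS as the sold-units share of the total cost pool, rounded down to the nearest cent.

Sale 1, sell 480: 480/894 × $8,102.00 → $4,350.06
Ending inventory (cost pool remaining) = $3,751.94

COGS = $4,350.06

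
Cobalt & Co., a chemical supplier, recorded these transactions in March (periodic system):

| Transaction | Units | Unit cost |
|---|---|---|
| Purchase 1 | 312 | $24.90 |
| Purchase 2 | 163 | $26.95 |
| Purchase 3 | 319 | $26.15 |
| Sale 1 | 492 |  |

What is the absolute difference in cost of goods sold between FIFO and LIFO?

FIFO COGS: 312 @ $24.90 + 163 @ $26.95 + 17 @ $26.15 = $12,606.20
LIFO COGS: 319 @ $26.15 + 163 @ $26.95 + 10 @ $24.90 = $12,983.70
Difference = |$12,606.20 − $12,983.70| = $377.50

$377.50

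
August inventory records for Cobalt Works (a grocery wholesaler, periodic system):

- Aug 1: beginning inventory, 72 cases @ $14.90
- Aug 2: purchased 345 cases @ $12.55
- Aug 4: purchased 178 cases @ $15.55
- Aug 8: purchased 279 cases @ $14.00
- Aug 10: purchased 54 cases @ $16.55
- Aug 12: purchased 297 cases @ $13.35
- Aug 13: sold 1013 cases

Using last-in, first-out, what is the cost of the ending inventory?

Aug 13, 1013 sold [LIFO — newest first]: 297 @ $13.35 + 54 @ $16.55 + 279 @ $14.00 + 178 @ $15.55 + 205 @ $12.55 = $14,105.30
Ending inventory: 72 @ $14.90 + 140 @ $12.55 = $2,829.80

Ending inventory = $2,829.80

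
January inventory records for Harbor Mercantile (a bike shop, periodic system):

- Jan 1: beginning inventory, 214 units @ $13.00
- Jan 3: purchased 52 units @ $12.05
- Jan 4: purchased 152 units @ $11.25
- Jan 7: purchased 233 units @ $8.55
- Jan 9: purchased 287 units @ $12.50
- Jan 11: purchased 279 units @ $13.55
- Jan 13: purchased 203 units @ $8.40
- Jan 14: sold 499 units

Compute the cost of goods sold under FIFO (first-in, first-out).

Jan 14, 499 sold [FIFO — oldest first]: 214 @ $13.00 + 52 @ $12.05 + 152 @ $11.25 + 81 @ $8.55 = $5,811.15
Ending inventory: 152 @ $8.55 + 287 @ $12.50 + 279 @ $13.55 + 203 @ $8.40 = $10,372.75

COGS = $5,811.15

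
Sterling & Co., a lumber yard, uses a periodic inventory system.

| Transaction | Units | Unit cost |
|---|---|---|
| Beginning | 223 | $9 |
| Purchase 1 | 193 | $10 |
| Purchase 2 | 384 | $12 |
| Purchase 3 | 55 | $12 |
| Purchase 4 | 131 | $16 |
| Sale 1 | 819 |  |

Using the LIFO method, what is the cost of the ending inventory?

Ending inventory = $1,503

Sale 1 (819) [LIFO — newest first]: 131 @ $16 + 55 @ $12 + 384 @ $12 + 193 @ $10 + 56 @ $9 = $9,798
Ending inventory: 167 @ $9 = $1,503
Check: goods available $11,301 = COGS $9,798 + ending $1,503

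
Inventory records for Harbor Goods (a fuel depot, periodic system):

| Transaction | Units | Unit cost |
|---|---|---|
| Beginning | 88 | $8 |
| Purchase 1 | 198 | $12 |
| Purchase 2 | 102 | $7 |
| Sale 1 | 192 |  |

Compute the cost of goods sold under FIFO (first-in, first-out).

COGS = $1,952

Sale 1 (192) [FIFO — oldest first]: 88 @ $8 + 104 @ $12 = $1,952
Ending inventory: 94 @ $12 + 102 @ $7 = $1,842
Check: goods available $3,794 = COGS $1,952 + ending $1,842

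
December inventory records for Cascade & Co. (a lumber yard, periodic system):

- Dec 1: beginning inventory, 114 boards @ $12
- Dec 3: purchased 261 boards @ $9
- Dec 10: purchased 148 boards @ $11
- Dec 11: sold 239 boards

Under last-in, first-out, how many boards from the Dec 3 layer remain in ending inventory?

170

Dec 11, 239 sold [LIFO — newest first]: 148 @ $11 + 91 @ $9 = $2,447
Ending inventory: 114 @ $12 + 170 @ $9 = $2,898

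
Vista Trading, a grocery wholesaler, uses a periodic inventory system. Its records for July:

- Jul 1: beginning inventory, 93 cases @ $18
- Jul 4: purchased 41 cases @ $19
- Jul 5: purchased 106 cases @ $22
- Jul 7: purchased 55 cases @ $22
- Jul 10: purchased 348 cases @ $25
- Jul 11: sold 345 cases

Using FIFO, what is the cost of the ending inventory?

Ending inventory = $7,450

Jul 11, 345 sold [FIFO — oldest first]: 93 @ $18 + 41 @ $19 + 106 @ $22 + 55 @ $22 + 50 @ $25 = $7,245
Ending inventory: 298 @ $25 = $7,450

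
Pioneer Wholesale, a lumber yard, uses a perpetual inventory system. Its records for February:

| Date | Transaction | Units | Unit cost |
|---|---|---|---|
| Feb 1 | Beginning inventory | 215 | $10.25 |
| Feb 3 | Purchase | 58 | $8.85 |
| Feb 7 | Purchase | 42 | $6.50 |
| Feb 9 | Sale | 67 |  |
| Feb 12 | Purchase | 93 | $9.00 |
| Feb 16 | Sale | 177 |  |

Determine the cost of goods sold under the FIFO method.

COGS = $2,460.40

Feb 9, 67 sold [FIFO — oldest first]: 67 @ $10.25 = $686.75
Feb 16, 177 sold [FIFO — oldest first]: 148 @ $10.25 + 29 @ $8.85 = $1,773.65
Total COGS = $686.75 + $1,773.65 = $2,460.40
Ending inventory: 29 @ $8.85 + 42 @ $6.50 + 93 @ $9.00 = $1,366.65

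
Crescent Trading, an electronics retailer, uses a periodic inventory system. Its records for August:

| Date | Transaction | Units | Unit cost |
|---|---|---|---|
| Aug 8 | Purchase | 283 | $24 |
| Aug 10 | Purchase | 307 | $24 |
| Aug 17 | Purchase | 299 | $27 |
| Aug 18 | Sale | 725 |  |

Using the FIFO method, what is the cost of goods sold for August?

COGS = $17,805

Aug 18, 725 sold [FIFO — oldest first]: 283 @ $24 + 307 @ $24 + 135 @ $27 = $17,805
Ending inventory: 164 @ $27 = $4,428
Check: goods available $22,233 = COGS $17,805 + ending $4,428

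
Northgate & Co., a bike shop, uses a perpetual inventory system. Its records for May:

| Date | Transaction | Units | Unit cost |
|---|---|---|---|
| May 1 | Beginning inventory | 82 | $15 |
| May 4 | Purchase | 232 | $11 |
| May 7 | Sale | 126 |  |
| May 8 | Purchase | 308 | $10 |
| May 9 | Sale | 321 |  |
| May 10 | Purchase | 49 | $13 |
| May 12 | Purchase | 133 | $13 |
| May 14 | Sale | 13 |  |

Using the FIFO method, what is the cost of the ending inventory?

May 7, 126 sold [FIFO — oldest first]: 82 @ $15 + 44 @ $11 = $1,714
May 9, 321 sold [FIFO — oldest first]: 188 @ $11 + 133 @ $10 = $3,398
May 14, 13 sold [FIFO — oldest first]: 13 @ $10 = $130
Total COGS = $1,714 + $3,398 + $130 = $5,242
Ending inventory: 162 @ $10 + 49 @ $13 + 133 @ $13 = $3,986

Ending inventory = $3,986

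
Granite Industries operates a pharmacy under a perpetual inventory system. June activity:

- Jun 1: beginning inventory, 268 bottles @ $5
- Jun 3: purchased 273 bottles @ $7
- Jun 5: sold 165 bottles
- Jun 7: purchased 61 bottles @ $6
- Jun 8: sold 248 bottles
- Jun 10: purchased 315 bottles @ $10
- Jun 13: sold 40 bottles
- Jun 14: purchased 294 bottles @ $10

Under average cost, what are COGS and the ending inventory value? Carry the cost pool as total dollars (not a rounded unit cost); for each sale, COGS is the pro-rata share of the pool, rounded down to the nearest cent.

COGS = $2,821.60; ending inventory = $6,885.40

After Jun 1: 268 on hand, pool $1,340.00 (≈ $5.0000 each)
After Jun 3: 541 on hand, pool $3,251.00 (≈ $6.0092 each)
Jun 5, sell 165: 165/541 × $3,251.00 → $991.52
After Jun 7: 437 on hand, pool $2,625.48 (≈ $6.0080 each)
Jun 8, sell 248: 248/437 × $2,625.48 → $1,489.97
After Jun 10: 504 on hand, pool $4,285.51 (≈ $8.5030 each)
Jun 13, sell 40: 40/504 × $4,285.51 → $340.11
After Jun 14: 758 on hand, pool $6,885.40 (≈ $9.0836 each)
Total COGS = $991.52 + $1,489.97 + $340.11 = $2,821.60
Ending inventory (cost pool remaining) = $6,885.40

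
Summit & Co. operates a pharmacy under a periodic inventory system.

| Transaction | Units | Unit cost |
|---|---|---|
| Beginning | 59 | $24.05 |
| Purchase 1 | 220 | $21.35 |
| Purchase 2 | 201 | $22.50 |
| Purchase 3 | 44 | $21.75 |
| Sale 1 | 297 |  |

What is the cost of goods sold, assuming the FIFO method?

COGS = $6,520.95

Sale 1 (297) [FIFO — oldest first]: 59 @ $24.05 + 220 @ $21.35 + 18 @ $22.50 = $6,520.95
Ending inventory: 183 @ $22.50 + 44 @ $21.75 = $5,074.50
Check: goods available $11,595.45 = COGS $6,520.95 + ending $5,074.50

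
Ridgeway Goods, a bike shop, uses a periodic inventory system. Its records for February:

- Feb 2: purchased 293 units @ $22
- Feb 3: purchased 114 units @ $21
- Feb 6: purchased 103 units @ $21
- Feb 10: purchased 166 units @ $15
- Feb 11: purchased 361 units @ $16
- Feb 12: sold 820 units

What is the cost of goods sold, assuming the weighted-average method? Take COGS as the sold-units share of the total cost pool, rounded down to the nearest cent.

COGS = $15,236.81

Feb 12, sell 820: 820/1037 × $19,269.00 → $15,236.81
Ending inventory (cost pool remaining) = $4,032.19
Check: goods available $19,269.00 = COGS $15,236.81 + ending $4,032.19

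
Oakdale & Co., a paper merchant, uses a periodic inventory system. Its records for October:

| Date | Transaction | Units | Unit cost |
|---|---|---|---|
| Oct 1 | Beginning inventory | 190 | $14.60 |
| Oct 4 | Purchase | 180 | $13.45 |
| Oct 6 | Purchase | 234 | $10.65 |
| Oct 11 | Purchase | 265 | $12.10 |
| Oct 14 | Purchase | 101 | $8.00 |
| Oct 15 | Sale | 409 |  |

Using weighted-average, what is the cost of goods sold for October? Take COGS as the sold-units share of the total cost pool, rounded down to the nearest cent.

COGS = $4,933.97

Oct 15, sell 409: 409/970 × $11,701.60 → $4,933.97
Ending inventory (cost pool remaining) = $6,767.63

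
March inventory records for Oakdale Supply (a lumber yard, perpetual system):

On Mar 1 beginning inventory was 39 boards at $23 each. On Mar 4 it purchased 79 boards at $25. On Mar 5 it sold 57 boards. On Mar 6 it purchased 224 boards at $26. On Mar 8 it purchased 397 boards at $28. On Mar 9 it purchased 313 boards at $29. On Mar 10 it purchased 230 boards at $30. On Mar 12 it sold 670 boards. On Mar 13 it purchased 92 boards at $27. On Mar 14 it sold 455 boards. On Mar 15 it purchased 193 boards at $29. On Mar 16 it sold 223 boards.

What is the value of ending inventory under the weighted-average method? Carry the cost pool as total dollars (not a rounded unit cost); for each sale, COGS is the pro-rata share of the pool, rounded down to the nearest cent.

After Mar 1: 39 on hand, pool $897.00 (≈ $23.0000 each)
After Mar 4: 118 on hand, pool $2,872.00 (≈ $24.3390 each)
Mar 5, sell 57: 57/118 × $2,872.00 → $1,387.32
After Mar 6: 285 on hand, pool $7,308.68 (≈ $25.6445 each)
After Mar 8: 682 on hand, pool $18,424.68 (≈ $27.0157 each)
After Mar 9: 995 on hand, pool $27,501.68 (≈ $27.6399 each)
After Mar 10: 1225 on hand, pool $34,401.68 (≈ $28.0830 each)
Mar 12, sell 670: 670/1225 × $34,401.68 → $18,815.61
After Mar 13: 647 on hand, pool $18,070.07 (≈ $27.9290 each)
Mar 14, sell 455: 455/647 × $18,070.07 → $12,707.69
After Mar 15: 385 on hand, pool $10,959.38 (≈ $28.4659 each)
Mar 16, sell 223: 223/385 × $10,959.38 → $6,347.90
Total COGS = $1,387.32 + $18,815.61 + $12,707.69 + $6,347.90 = $39,258.52
Ending inventory (cost pool remaining) = $4,611.48
Check: goods available $43,870.00 = COGS $39,258.52 + ending $4,611.48

Ending inventory = $4,611.48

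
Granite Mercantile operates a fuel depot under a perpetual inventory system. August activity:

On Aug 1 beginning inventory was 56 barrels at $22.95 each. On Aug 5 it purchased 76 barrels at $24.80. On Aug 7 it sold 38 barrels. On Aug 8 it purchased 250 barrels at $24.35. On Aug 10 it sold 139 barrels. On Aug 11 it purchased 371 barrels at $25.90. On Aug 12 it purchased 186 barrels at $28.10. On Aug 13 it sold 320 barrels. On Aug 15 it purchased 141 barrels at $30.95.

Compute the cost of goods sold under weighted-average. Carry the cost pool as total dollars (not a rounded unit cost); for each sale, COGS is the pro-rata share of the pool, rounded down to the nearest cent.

After Aug 1: 56 on hand, pool $1,285.20 (≈ $22.9500 each)
After Aug 5: 132 on hand, pool $3,170.00 (≈ $24.0152 each)
Aug 7, sell 38: 38/132 × $3,170.00 → $912.57
After Aug 8: 344 on hand, pool $8,344.93 (≈ $24.2585 each)
Aug 10, sell 139: 139/344 × $8,344.93 → $3,371.93
After Aug 11: 576 on hand, pool $14,581.90 (≈ $25.3158 each)
After Aug 12: 762 on hand, pool $19,808.50 (≈ $25.9954 each)
Aug 13, sell 320: 320/762 × $19,808.50 → $8,318.53
After Aug 15: 583 on hand, pool $15,853.92 (≈ $27.1937 each)
Total COGS = $912.57 + $3,371.93 + $8,318.53 = $12,603.03
Ending inventory (cost pool remaining) = $15,853.92

COGS = $12,603.03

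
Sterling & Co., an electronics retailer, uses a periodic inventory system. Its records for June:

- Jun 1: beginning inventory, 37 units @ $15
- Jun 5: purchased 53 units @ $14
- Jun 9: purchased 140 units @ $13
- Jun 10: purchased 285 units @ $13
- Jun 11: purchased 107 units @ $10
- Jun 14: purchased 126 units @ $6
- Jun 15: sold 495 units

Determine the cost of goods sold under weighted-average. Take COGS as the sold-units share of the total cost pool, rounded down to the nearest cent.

Jun 15, sell 495: 495/748 × $8,648.00 → $5,722.94
Ending inventory (cost pool remaining) = $2,925.06
Check: goods available $8,648.00 = COGS $5,722.94 + ending $2,925.06

COGS = $5,722.94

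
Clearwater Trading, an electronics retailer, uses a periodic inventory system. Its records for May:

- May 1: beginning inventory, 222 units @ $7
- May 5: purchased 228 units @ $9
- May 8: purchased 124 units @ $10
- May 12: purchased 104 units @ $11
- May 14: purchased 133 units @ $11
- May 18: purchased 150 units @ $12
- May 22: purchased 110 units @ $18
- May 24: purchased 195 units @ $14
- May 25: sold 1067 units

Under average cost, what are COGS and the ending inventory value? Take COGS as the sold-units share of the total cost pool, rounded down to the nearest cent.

COGS = $11,768.18; ending inventory = $2,194.82

May 25, sell 1067: 1067/1266 × $13,963.00 → $11,768.18
Ending inventory (cost pool remaining) = $2,194.82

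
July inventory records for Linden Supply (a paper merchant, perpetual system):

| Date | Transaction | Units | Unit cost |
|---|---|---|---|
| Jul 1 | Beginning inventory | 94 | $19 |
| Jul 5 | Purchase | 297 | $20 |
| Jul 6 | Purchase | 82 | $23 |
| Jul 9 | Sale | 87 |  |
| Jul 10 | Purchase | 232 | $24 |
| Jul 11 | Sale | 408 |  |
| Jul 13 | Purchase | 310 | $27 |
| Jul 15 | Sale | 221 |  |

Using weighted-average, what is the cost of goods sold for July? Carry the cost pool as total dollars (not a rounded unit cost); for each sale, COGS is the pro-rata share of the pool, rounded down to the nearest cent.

After Jul 1: 94 on hand, pool $1,786.00 (≈ $19.0000 each)
After Jul 5: 391 on hand, pool $7,726.00 (≈ $19.7596 each)
After Jul 6: 473 on hand, pool $9,612.00 (≈ $20.3214 each)
Jul 9, sell 87: 87/473 × $9,612.00 → $1,767.95
After Jul 10: 618 on hand, pool $13,412.05 (≈ $21.7023 each)
Jul 11, sell 408: 408/618 × $13,412.05 → $8,854.55
After Jul 13: 520 on hand, pool $12,927.50 (≈ $24.8606 each)
Jul 15, sell 221: 221/520 × $12,927.50 → $5,494.18
Total COGS = $1,767.95 + $8,854.55 + $5,494.18 = $16,116.68
Ending inventory (cost pool remaining) = $7,433.32

COGS = $16,116.68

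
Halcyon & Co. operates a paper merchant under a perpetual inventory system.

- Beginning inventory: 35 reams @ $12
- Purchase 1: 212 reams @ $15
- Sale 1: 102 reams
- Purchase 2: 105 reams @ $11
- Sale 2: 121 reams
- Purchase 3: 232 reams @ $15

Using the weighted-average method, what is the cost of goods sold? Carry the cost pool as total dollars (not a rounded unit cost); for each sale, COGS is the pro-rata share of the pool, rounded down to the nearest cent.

COGS = $3,068.52

After Beginning: 35 on hand, pool $420.00 (≈ $12.0000 each)
After Purchase 1: 247 on hand, pool $3,600.00 (≈ $14.5749 each)
Sale 1, sell 102: 102/247 × $3,600.00 → $1,486.63
After Purchase 2: 250 on hand, pool $3,268.37 (≈ $13.0735 each)
Sale 2, sell 121: 121/250 × $3,268.37 → $1,581.89
After Purchase 3: 361 on hand, pool $5,166.48 (≈ $14.3116 each)
Total COGS = $1,486.63 + $1,581.89 = $3,068.52
Ending inventory (cost pool remaining) = $5,166.48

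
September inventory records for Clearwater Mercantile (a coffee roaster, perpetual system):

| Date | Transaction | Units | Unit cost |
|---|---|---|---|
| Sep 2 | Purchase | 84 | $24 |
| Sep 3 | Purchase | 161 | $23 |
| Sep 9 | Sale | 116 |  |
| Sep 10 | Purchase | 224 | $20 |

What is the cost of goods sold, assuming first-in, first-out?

Sep 9, 116 sold [FIFO — oldest first]: 84 @ $24 + 32 @ $23 = $2,752
Ending inventory: 129 @ $23 + 224 @ $20 = $7,447

COGS = $2,752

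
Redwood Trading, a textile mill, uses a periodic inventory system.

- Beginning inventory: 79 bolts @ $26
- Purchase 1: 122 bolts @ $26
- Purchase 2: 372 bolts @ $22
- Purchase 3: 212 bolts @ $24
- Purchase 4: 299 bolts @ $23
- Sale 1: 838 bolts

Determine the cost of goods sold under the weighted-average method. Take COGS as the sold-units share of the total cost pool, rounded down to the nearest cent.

Sale 1, sell 838: 838/1084 × $25,375.00 → $19,616.46
Ending inventory (cost pool remaining) = $5,758.54

COGS = $19,616.46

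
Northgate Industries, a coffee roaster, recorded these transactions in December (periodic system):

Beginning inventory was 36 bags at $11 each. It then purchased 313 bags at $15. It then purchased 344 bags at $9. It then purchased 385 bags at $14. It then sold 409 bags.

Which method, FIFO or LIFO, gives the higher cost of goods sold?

FIFO COGS: 36 @ $11 + 313 @ $15 + 60 @ $9 = $5,631
LIFO COGS: 385 @ $14 + 24 @ $9 = $5,606

FIFO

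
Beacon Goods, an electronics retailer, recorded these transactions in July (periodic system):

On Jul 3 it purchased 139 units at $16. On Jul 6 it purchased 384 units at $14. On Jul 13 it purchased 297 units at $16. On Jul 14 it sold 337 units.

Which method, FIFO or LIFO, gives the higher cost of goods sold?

LIFO

FIFO COGS: 139 @ $16 + 198 @ $14 = $4,996
LIFO COGS: 297 @ $16 + 40 @ $14 = $5,312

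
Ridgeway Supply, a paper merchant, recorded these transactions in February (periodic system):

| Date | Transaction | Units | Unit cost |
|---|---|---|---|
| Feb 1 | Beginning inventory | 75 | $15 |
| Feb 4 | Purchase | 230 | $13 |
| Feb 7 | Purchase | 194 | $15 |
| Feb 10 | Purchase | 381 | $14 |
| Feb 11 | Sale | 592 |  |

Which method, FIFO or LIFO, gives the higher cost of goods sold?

FIFO COGS: 75 @ $15 + 230 @ $13 + 194 @ $15 + 93 @ $14 = $8,327
LIFO COGS: 381 @ $14 + 194 @ $15 + 17 @ $13 = $8,465

LIFO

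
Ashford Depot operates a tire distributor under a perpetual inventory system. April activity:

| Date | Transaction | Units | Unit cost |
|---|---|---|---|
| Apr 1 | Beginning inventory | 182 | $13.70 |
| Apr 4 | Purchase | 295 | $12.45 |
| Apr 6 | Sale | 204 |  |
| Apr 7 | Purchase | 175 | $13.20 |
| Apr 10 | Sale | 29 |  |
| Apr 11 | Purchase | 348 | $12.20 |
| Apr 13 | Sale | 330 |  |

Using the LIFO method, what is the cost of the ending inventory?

Apr 6, 204 sold [LIFO — newest first]: 204 @ $12.45 = $2,539.80
Apr 10, 29 sold [LIFO — newest first]: 29 @ $13.20 = $382.80
Apr 13, 330 sold [LIFO — newest first]: 330 @ $12.20 = $4,026.00
Total COGS = $2,539.80 + $382.80 + $4,026.00 = $6,948.60
Ending inventory: 182 @ $13.70 + 91 @ $12.45 + 146 @ $13.20 + 18 @ $12.20 = $5,773.15

Ending inventory = $5,773.15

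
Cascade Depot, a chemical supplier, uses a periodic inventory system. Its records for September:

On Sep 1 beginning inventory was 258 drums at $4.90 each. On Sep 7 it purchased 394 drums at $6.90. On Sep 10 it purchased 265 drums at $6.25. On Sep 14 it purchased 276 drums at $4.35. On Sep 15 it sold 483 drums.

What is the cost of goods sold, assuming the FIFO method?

Sep 15, 483 sold [FIFO — oldest first]: 258 @ $4.90 + 225 @ $6.90 = $2,816.70
Ending inventory: 169 @ $6.90 + 265 @ $6.25 + 276 @ $4.35 = $4,022.95

COGS = $2,816.70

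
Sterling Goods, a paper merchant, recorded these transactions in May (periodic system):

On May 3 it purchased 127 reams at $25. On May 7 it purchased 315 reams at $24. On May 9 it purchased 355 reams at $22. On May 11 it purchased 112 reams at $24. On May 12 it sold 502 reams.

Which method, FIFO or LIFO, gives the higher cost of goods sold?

FIFO COGS: 127 @ $25 + 315 @ $24 + 60 @ $22 = $12,055
LIFO COGS: 112 @ $24 + 355 @ $22 + 35 @ $24 = $11,338

FIFO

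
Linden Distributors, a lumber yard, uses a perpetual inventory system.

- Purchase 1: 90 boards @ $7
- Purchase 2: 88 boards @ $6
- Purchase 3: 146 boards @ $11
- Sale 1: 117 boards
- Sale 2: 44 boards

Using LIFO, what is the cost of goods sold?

COGS = $1,696

Sale 1 (117) [LIFO — newest first]: 117 @ $11 = $1,287
Sale 2 (44) [LIFO — newest first]: 29 @ $11 + 15 @ $6 = $409
Total COGS = $1,287 + $409 = $1,696
Ending inventory: 90 @ $7 + 73 @ $6 = $1,068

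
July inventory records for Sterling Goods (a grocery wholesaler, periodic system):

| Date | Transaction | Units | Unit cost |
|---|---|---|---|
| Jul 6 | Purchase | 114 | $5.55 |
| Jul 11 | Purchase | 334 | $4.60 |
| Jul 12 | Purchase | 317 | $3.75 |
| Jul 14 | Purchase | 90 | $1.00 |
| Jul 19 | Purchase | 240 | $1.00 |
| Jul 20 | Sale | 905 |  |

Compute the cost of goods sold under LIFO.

COGS = $2,705.55

Jul 20, 905 sold [LIFO — newest first]: 240 @ $1.00 + 90 @ $1.00 + 317 @ $3.75 + 258 @ $4.60 = $2,705.55
Ending inventory: 114 @ $5.55 + 76 @ $4.60 = $982.30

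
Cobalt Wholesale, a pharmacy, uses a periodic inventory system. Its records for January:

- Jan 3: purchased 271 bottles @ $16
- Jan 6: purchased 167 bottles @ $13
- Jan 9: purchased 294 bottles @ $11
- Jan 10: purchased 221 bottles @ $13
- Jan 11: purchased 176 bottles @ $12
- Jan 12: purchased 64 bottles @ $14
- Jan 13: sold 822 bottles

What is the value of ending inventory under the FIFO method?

Jan 13, 822 sold [FIFO — oldest first]: 271 @ $16 + 167 @ $13 + 294 @ $11 + 90 @ $13 = $10,911
Ending inventory: 131 @ $13 + 176 @ $12 + 64 @ $14 = $4,711

Ending inventory = $4,711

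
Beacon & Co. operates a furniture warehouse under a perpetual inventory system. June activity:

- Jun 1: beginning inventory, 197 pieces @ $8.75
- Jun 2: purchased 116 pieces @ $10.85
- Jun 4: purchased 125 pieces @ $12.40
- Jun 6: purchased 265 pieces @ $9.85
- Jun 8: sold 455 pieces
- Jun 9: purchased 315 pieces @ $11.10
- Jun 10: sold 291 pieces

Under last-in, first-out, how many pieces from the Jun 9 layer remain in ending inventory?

24

Jun 8, 455 sold [LIFO — newest first]: 265 @ $9.85 + 125 @ $12.40 + 65 @ $10.85 = $4,865.50
Jun 10, 291 sold [LIFO — newest first]: 291 @ $11.10 = $3,230.10
Total COGS = $4,865.50 + $3,230.10 = $8,095.60
Ending inventory: 197 @ $8.75 + 51 @ $10.85 + 24 @ $11.10 = $2,543.50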